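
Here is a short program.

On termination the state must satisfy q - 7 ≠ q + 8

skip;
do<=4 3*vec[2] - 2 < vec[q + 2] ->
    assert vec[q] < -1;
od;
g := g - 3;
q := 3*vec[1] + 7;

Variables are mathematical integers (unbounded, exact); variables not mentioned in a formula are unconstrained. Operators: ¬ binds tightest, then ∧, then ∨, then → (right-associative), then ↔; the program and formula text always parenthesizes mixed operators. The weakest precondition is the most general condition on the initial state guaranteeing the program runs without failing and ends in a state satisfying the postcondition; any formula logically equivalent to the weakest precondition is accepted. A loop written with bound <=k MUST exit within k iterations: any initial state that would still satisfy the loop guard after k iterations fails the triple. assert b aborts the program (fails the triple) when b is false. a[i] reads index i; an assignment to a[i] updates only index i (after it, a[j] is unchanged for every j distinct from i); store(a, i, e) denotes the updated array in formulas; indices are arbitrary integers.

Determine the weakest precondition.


Working backward. After the program, the postcondition q - 7 ≠ q + 8 must hold; in canonical form it is true.
Before q := 3*vec[1] + 7: true
Before g := g - 3: true
Before the loop (bound <=4), unroll the exhaustion recursion (WP_0 = exit-now case; WP_j = one more guarded iteration, up to j = 4):
  WP_0: ¬(3*vec[2] < vec[q + 2] + 2)
  WP_1: 3*vec[2] < vec[q + 2] + 2 → (vec[q] < -1 ∧ (¬(3*vec[2] < vec[q + 2] + 2)))
  WP_2: 3*vec[2] < vec[q + 2] + 2 → (vec[q] < -1 ∧ (3*vec[2] < vec[q + 2] + 2 → (vec[q] < -1 ∧ (¬(3*vec[2] < vec[q + 2] + 2)))))
  WP_3: 3*vec[2] < vec[q + 2] + 2 → (vec[q] < -1 ∧ (3*vec[2] < vec[q + 2] + 2 → (vec[q] < -1 ∧ (3*vec[2] < vec[q + 2] + 2 → (vec[q] < -1 ∧ (¬(3*vec[2] < vec[q + 2] + 2)))))))
  WP_4: 3*vec[2] < vec[q + 2] + 2 → (vec[q] < -1 ∧ (3*vec[2] < vec[q + 2] + 2 → (vec[q] < -1 ∧ (3*vec[2] < vec[q + 2] + 2 → (vec[q] < -1 ∧ (3*vec[2] < vec[q + 2] + 2 → (vec[q] < -1 ∧ (¬(3*vec[2] < vec[q + 2] + 2)))))))))
So before the loop: 3*vec[2] < vec[q + 2] + 2 → (vec[q] < -1 ∧ (3*vec[2] < vec[q + 2] + 2 → (vec[q] < -1 ∧ (3*vec[2] < vec[q + 2] + 2 → (vec[q] < -1 ∧ (3*vec[2] < vec[q + 2] + 2 → (vec[q] < -1 ∧ (¬(3*vec[2] < vec[q + 2] + 2)))))))))
Before skip: 3*vec[2] < vec[q + 2] + 2 → (vec[q] < -1 ∧ (3*vec[2] < vec[q + 2] + 2 → (vec[q] < -1 ∧ (3*vec[2] < vec[q + 2] + 2 → (vec[q] < -1 ∧ (3*vec[2] < vec[q + 2] + 2 → (vec[q] < -1 ∧ (¬(3*vec[2] < vec[q + 2] + 2)))))))))
Answer: WP = 3*vec[2] < vec[q + 2] + 2 → (vec[q] < -1 ∧ (3*vec[2] < vec[q + 2] + 2 → (vec[q] < -1 ∧ (3*vec[2] < vec[q + 2] + 2 → (vec[q] < -1 ∧ (3*vec[2] < vec[q + 2] + 2 → (vec[q] < -1 ∧ (¬(3*vec[2] < vec[q + 2] + 2)))))))))


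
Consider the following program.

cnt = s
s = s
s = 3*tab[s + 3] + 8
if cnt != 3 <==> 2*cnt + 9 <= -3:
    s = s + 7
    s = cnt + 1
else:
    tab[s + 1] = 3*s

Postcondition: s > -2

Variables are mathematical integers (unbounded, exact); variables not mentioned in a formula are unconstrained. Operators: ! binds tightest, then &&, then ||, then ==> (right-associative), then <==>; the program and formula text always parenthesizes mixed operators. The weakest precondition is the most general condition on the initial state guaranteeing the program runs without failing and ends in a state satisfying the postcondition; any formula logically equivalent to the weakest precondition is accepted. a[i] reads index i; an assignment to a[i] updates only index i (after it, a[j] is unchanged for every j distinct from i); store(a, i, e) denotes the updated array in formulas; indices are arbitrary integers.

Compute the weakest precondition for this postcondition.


Working backward. After the program, s > -2 must hold.
Then branch requires cnt > -3; else branch requires s > -2.
Before the if: ((cnt != 3 <==> 2*cnt <= -12) ==> cnt > -3) && ((!(cnt != 3 <==> 2*cnt <= -12)) ==> s > -2)
Before s := 3*tab[s + 3] + 8: ((cnt != 3 <==> 2*cnt <= -12) ==> cnt > -3) && ((!(cnt != 3 <==> 2*cnt <= -12)) ==> 3*tab[s + 3] > -10)
Before s := s: ((cnt != 3 <==> 2*cnt <= -12) ==> cnt > -3) && ((!(cnt != 3 <==> 2*cnt <= -12)) ==> 3*tab[s + 3] > -10)
Before cnt := s: ((s != 3 <==> 2*s <= -12) ==> s > -3) && ((!(s != 3 <==> 2*s <= -12)) ==> 3*tab[s + 3] > -10)
Answer: WP = ((s != 3 <==> 2*s <= -12) ==> s > -3) && ((!(s != 3 <==> 2*s <= -12)) ==> 3*tab[s + 3] > -10)


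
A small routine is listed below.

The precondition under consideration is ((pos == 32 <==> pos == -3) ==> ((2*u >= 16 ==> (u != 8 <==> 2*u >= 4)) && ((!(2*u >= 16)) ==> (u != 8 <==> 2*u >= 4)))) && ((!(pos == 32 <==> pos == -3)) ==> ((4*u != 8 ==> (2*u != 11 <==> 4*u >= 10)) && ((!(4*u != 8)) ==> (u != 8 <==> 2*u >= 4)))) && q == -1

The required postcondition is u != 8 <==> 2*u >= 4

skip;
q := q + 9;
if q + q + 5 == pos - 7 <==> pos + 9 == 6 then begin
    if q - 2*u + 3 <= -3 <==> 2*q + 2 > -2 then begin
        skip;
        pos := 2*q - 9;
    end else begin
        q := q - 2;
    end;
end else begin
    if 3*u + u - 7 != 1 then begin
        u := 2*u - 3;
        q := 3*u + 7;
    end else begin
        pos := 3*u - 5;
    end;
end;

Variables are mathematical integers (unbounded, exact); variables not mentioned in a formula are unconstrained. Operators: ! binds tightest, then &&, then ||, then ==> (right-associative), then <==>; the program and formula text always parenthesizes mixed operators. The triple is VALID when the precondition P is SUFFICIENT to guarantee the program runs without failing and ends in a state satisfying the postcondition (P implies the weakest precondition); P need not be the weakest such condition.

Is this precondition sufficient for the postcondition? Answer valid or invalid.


Working backward. After the program, u != 8 <==> 2*u >= 4 must hold.
Then branch requires ((q <= 2*u - 6 <==> 2*q > -4) ==> (u != 8 <==> 2*u >= 4)) && ((!(q <= 2*u - 6 <==> 2*q > -4)) ==> (u != 8 <==> 2*u >= 4)); else branch requires (4*u != 8 ==> (2*u != 11 <==> 4*u >= 10)) && ((!(4*u != 8)) ==> (u != 8 <==> 2*u >= 4)).
Before the if: ((2*q == pos - 12 <==> pos == -3) ==> (((q <= 2*u - 6 <==> 2*q > -4) ==> (u != 8 <==> 2*u >= 4)) && ((!(q <= 2*u - 6 <==> 2*q > -4)) ==> (u != 8 <==> 2*u >= 4)))) && ((!(2*q == pos - 12 <==> pos == -3)) ==> ((4*u != 8 ==> (2*u != 11 <==> 4*u >= 10)) && ((!(4*u != 8)) ==> (u != 8 <==> 2*u >= 4))))
Before q := q + 9: ((2*q == pos - 30 <==> pos == -3) ==> (((q <= 2*u - 15 <==> 2*q > -22) ==> (u != 8 <==> 2*u >= 4)) && ((!(q <= 2*u - 15 <==> 2*q > -22)) ==> (u != 8 <==> 2*u >= 4)))) && ((!(2*q == pos - 30 <==> pos == -3)) ==> ((4*u != 8 ==> (2*u != 11 <==> 4*u >= 10)) && ((!(4*u != 8)) ==> (u != 8 <==> 2*u >= 4))))
Before skip: ((2*q == pos - 30 <==> pos == -3) ==> (((q <= 2*u - 15 <==> 2*q > -22) ==> (u != 8 <==> 2*u >= 4)) && ((!(q <= 2*u - 15 <==> 2*q > -22)) ==> (u != 8 <==> 2*u >= 4)))) && ((!(2*q == pos - 30 <==> pos == -3)) ==> ((4*u != 8 ==> (2*u != 11 <==> 4*u >= 10)) && ((!(4*u != 8)) ==> (u != 8 <==> 2*u >= 4))))
The weakest precondition is ((2*q == pos - 30 <==> pos == -3) ==> (((q <= 2*u - 15 <==> 2*q > -22) ==> (u != 8 <==> 2*u >= 4)) && ((!(q <= 2*u - 15 <==> 2*q > -22)) ==> (u != 8 <==> 2*u >= 4)))) && ((!(2*q == pos - 30 <==> pos == -3)) ==> ((4*u != 8 ==> (2*u != 11 <==> 4*u >= 10)) && ((!(4*u != 8)) ==> (u != 8 <==> 2*u >= 4)))).
Check whether ((pos == 32 <==> pos == -3) ==> ((2*u >= 16 ==> (u != 8 <==> 2*u >= 4)) && ((!(2*u >= 16)) ==> (u != 8 <==> 2*u >= 4)))) && ((!(pos == 32 <==> pos == -3)) ==> ((4*u != 8 ==> (2*u != 11 <==> 4*u >= 10)) && ((!(4*u != 8)) ==> (u != 8 <==> 2*u >= 4)))) && q == -1 implies it.
Countermodel: at the initial state pos = 32, q = -1, u = 8, the precondition holds but the weakest precondition fails.
Answer: invalid


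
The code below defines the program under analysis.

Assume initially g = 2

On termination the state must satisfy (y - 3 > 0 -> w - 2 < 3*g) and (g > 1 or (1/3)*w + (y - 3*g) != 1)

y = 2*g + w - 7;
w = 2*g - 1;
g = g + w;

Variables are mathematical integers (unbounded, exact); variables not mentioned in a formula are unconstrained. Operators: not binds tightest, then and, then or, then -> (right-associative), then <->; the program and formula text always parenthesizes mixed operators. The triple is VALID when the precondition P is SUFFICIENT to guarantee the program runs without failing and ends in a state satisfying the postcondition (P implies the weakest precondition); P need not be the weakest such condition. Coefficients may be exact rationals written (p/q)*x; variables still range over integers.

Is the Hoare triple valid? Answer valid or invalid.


Working backward. After the program, the postcondition (y - 3 > 0 -> w - 2 < 3*g) and (g > 1 or (1/3)*w + (y - 3*g) != 1) must hold; in canonical form it is (y > 3 -> w < 3*g + 2) and (g > 1 or (1/3)*w + y != 3*g + 1).
Before g := g + w: (y > 3 -> 3*g + 2*w > -2) and (g + w > 1 or y != 3*g + (8/3)*w + 1)
Before w := 2*g - 1: (y > 3 -> 7*g > 0) and (3*g > 2 or y != (25/3)*g - 5/3)
Before y := 2*g + w - 7: (2*g + w > 10 -> 7*g > 0) and (3*g > 2 or w != (19/3)*g + 16/3)
The weakest precondition is (2*g + w > 10 -> 7*g > 0) and (3*g > 2 or w != (19/3)*g + 16/3).
Check whether g = 2 implies it.
Every state satisfying the precondition satisfies the weakest precondition: the implication holds.
Answer: valid


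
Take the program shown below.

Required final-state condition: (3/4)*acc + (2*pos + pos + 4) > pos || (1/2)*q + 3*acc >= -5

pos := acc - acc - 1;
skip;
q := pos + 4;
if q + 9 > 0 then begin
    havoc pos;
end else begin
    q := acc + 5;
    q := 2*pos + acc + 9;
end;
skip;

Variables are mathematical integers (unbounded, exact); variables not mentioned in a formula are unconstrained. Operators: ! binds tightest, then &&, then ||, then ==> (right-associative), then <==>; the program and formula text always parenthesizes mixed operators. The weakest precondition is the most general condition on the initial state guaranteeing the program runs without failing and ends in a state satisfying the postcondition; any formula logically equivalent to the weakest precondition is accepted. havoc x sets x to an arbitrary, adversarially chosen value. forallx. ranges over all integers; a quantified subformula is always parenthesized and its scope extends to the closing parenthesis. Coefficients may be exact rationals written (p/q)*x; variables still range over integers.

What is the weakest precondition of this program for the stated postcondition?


Working backward. After the program, the postcondition (3/4)*acc + (2*pos + pos + 4) > pos || (1/2)*q + 3*acc >= -5 must hold; in canonical form it is (3/4)*acc + 2*pos > -4 || 3*acc + (1/2)*q >= -5.
Before skip: (3/4)*acc + 2*pos > -4 || 3*acc + (1/2)*q >= -5
Then branch requires forall pos_1. ((3/4)*acc + 2*pos_1 > -4 || 3*acc + (1/2)*q >= -5); else branch requires (3/4)*acc + 2*pos > -4 || (7/2)*acc + pos >= -19/2.
Before the if: (q > -9 ==> (forall pos_1. ((3/4)*acc + 2*pos_1 > -4 || 3*acc + (1/2)*q >= -5))) && ((!(q > -9)) ==> ((3/4)*acc + 2*pos > -4 || (7/2)*acc + pos >= -19/2))
Before q := pos + 4: (pos > -13 ==> (forall pos_1. ((3/4)*acc + 2*pos_1 > -4 || 3*acc + (1/2)*pos >= -7))) && ((!(pos > -13)) ==> ((3/4)*acc + 2*pos > -4 || (7/2)*acc + pos >= -19/2))
Before skip: (pos > -13 ==> (forall pos_1. ((3/4)*acc + 2*pos_1 > -4 || 3*acc + (1/2)*pos >= -7))) && ((!(pos > -13)) ==> ((3/4)*acc + 2*pos > -4 || (7/2)*acc + pos >= -19/2))
Before pos := acc - acc - 1: forall pos_1. ((3/4)*acc + 2*pos_1 > -4 || 3*acc >= -13/2)
Answer: WP = forall pos_1. ((3/4)*acc + 2*pos_1 > -4 || 3*acc >= -13/2)


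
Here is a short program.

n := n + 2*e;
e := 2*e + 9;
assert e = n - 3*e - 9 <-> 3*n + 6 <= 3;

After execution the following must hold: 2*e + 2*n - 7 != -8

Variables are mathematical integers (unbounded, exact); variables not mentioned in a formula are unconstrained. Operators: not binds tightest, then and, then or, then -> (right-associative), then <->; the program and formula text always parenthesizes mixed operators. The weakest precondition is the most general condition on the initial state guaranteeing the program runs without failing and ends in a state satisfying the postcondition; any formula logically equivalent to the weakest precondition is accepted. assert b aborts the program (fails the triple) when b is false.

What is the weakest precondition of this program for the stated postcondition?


Working backward. After the program, the postcondition 2*e + 2*n - 7 != -8 must hold; in canonical form it is 2*e + 2*n != -1.
Before assert e = n - 3*e - 9 <-> 3*n + 6 <= 3: (4*e = n - 9 <-> 3*n <= -3) and 2*e + 2*n != -1
Before e := 2*e + 9: (8*e = n - 45 <-> 3*n <= -3) and 4*e + 2*n != -19
Before n := n + 2*e: (6*e = n - 45 <-> 6*e + 3*n <= -3) and 8*e + 2*n != -19
Answer: WP = (6*e = n - 45 <-> 6*e + 3*n <= -3) and 8*e + 2*n != -19


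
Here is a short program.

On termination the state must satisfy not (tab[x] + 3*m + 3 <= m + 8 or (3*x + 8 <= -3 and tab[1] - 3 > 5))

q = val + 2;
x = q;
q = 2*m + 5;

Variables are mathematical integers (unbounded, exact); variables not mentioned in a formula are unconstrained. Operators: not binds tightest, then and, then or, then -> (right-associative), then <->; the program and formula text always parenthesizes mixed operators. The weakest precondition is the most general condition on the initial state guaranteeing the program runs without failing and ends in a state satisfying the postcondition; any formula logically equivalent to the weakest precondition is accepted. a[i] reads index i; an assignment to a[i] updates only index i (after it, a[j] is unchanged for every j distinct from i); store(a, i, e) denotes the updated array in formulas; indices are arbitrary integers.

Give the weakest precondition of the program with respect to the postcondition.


Working backward. After the program, the postcondition not (tab[x] + 3*m + 3 <= m + 8 or (3*x + 8 <= -3 and tab[1] - 3 > 5)) must hold; in canonical form it is not (tab[x] + 2*m <= 5 or (3*x <= -11 and tab[1] > 8)).
Before q := 2*m + 5: not (tab[x] + 2*m <= 5 or (3*x <= -11 and tab[1] > 8))
Before x := q: not (tab[q] + 2*m <= 5 or (3*q <= -11 and tab[1] > 8))
Before q := val + 2: not (tab[val + 2] + 2*m <= 5 or (3*val <= -17 and tab[1] > 8))
Answer: WP = not (tab[val + 2] + 2*m <= 5 or (3*val <= -17 and tab[1] > 8))


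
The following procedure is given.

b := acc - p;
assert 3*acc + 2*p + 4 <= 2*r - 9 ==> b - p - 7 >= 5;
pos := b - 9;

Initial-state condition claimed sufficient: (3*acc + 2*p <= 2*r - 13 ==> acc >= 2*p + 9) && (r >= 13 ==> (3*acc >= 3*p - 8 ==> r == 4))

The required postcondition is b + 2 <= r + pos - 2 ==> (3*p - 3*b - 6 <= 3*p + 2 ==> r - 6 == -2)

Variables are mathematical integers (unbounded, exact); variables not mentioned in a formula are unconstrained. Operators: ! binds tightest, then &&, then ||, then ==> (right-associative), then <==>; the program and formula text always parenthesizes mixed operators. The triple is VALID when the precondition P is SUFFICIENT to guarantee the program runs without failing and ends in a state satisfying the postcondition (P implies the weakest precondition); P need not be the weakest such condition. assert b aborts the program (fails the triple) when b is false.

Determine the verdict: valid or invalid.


Working backward. After the program, the postcondition b + 2 <= r + pos - 2 ==> (3*p - 3*b - 6 <= 3*p + 2 ==> r - 6 == -2) must hold; in canonical form it is b <= pos + r - 4 ==> (3*b >= -8 ==> r == 4).
Before pos := b - 9: r >= 13 ==> (3*b >= -8 ==> r == 4)
Before assert 3*acc + 2*p + 4 <= 2*r - 9 ==> b - p - 7 >= 5: (3*acc + 2*p <= 2*r - 13 ==> b >= p + 12) && (r >= 13 ==> (3*b >= -8 ==> r == 4))
Before b := acc - p: (3*acc + 2*p <= 2*r - 13 ==> acc >= 2*p + 12) && (r >= 13 ==> (3*acc >= 3*p - 8 ==> r == 4))
The weakest precondition is (3*acc + 2*p <= 2*r - 13 ==> acc >= 2*p + 12) && (r >= 13 ==> (3*acc >= 3*p - 8 ==> r == 4)).
Check whether (3*acc + 2*p <= 2*r - 13 ==> acc >= 2*p + 9) && (r >= 13 ==> (3*acc >= 3*p - 8 ==> r == 4)) implies it.
Countermodel: at the initial state acc = -15, p = -12, r = 4, the precondition holds but the weakest precondition fails.
Answer: invalid


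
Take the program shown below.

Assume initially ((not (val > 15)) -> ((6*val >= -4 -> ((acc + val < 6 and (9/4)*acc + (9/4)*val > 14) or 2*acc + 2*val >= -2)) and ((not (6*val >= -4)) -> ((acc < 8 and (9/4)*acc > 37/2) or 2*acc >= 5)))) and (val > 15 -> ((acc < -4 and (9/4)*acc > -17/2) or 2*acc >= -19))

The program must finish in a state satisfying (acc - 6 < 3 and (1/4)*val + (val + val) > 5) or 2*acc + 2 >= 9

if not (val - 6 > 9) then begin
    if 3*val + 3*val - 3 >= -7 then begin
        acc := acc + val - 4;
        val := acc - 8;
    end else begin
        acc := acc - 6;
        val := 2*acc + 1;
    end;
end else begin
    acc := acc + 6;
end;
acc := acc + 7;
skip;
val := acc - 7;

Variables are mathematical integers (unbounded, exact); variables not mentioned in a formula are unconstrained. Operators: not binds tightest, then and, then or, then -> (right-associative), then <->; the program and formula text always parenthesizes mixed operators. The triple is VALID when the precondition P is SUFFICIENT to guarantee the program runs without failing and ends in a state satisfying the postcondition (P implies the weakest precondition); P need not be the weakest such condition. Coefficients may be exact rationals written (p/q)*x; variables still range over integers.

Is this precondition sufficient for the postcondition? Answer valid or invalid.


Working backward. After the program, the postcondition (acc - 6 < 3 and (1/4)*val + (val + val) > 5) or 2*acc + 2 >= 9 must hold; in canonical form it is (acc < 9 and (9/4)*val > 5) or 2*acc >= 7.
Before val := acc - 7: (acc < 9 and (9/4)*acc > 83/4) or 2*acc >= 7
Before skip: (acc < 9 and (9/4)*acc > 83/4) or 2*acc >= 7
Before acc := acc + 7: (acc < 2 and (9/4)*acc > 5) or 2*acc >= -7
Then branch requires (6*val >= -4 -> ((acc + val < 6 and (9/4)*acc + (9/4)*val > 14) or 2*acc + 2*val >= 1)) and ((not (6*val >= -4)) -> ((acc < 8 and (9/4)*acc > 37/2) or 2*acc >= 5)); else branch requires (acc < -4 and (9/4)*acc > -17/2) or 2*acc >= -19.
Before the if: ((not (val > 15)) -> ((6*val >= -4 -> ((acc + val < 6 and (9/4)*acc + (9/4)*val > 14) or 2*acc + 2*val >= 1)) and ((not (6*val >= -4)) -> ((acc < 8 and (9/4)*acc > 37/2) or 2*acc >= 5)))) and (val > 15 -> ((acc < -4 and (9/4)*acc > -17/2) or 2*acc >= -19))
The weakest precondition is ((not (val > 15)) -> ((6*val >= -4 -> ((acc + val < 6 and (9/4)*acc + (9/4)*val > 14) or 2*acc + 2*val >= 1)) and ((not (6*val >= -4)) -> ((acc < 8 and (9/4)*acc > 37/2) or 2*acc >= 5)))) and (val > 15 -> ((acc < -4 and (9/4)*acc > -17/2) or 2*acc >= -19)).
Check whether ((not (val > 15)) -> ((6*val >= -4 -> ((acc + val < 6 and (9/4)*acc + (9/4)*val > 14) or 2*acc + 2*val >= -2)) and ((not (6*val >= -4)) -> ((acc < 8 and (9/4)*acc > 37/2) or 2*acc >= 5)))) and (val > 15 -> ((acc < -4 and (9/4)*acc > -17/2) or 2*acc >= -19)) implies it.
Countermodel: at the initial state acc = 0, val = 0, the precondition holds but the weakest precondition fails.
Answer: invalid


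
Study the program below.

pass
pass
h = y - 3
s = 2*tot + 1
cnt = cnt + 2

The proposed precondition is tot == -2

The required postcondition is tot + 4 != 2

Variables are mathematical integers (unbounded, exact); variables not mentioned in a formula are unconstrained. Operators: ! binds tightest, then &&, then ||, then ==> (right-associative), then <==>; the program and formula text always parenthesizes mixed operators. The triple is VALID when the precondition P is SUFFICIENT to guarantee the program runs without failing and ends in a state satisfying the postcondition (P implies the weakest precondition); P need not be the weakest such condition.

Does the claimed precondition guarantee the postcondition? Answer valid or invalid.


Working backward. After the program, the postcondition tot + 4 != 2 must hold; in canonical form it is tot != -2.
Before cnt := cnt + 2: tot != -2
Before s := 2*tot + 1: tot != -2
Before h := y - 3: tot != -2
Before skip: tot != -2
Before skip: tot != -2
The weakest precondition is tot != -2.
Check whether tot == -2 implies it.
Countermodel: at the initial state tot = -2, the precondition holds but the weakest precondition fails.
Answer: invalid


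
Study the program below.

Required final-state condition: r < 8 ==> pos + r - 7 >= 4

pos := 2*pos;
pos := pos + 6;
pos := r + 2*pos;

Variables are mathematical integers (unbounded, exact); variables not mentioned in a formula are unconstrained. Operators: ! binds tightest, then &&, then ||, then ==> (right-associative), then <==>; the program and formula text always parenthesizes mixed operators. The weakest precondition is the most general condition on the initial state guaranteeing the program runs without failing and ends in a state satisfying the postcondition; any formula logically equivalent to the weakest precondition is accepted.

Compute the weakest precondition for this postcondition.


Working backward. After the program, the postcondition r < 8 ==> pos + r - 7 >= 4 must hold; in canonical form it is r < 8 ==> pos + r >= 11.
Before pos := r + 2*pos: r < 8 ==> 2*pos + 2*r >= 11
Before pos := pos + 6: r < 8 ==> 2*pos + 2*r >= -1
Before pos := 2*pos: r < 8 ==> 4*pos + 2*r >= -1
Answer: WP = r < 8 ==> 4*pos + 2*r >= -1


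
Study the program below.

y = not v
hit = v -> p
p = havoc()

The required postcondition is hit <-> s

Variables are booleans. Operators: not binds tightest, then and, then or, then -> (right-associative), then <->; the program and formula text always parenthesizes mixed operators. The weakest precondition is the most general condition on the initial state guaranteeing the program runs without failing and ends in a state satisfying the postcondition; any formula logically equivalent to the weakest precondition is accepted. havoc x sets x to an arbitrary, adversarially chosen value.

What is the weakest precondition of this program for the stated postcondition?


Working backward. After the program, hit <-> s must hold.
Before havoc p: hit <-> s
Before hit := v -> p: (v -> p) <-> s
Before y := not v: (v -> p) <-> s
Answer: WP = (v -> p) <-> s


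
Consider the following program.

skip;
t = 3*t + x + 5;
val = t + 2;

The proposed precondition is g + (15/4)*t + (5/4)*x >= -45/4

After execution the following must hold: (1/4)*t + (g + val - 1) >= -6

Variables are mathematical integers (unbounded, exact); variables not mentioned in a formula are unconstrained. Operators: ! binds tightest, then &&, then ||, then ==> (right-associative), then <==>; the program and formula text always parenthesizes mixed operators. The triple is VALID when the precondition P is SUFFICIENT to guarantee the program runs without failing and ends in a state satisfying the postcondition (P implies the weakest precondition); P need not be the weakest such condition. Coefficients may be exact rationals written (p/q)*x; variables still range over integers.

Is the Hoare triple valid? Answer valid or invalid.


Working backward. After the program, the postcondition (1/4)*t + (g + val - 1) >= -6 must hold; in canonical form it is g + (1/4)*t + val >= -5.
Before val := t + 2: g + (5/4)*t >= -7
Before t := 3*t + x + 5: g + (15/4)*t + (5/4)*x >= -53/4
Before skip: g + (15/4)*t + (5/4)*x >= -53/4
The weakest precondition is g + (15/4)*t + (5/4)*x >= -53/4.
Check whether g + (15/4)*t + (5/4)*x >= -45/4 implies it.
Every state satisfying the precondition satisfies the weakest precondition: the implication holds.
Answer: valid


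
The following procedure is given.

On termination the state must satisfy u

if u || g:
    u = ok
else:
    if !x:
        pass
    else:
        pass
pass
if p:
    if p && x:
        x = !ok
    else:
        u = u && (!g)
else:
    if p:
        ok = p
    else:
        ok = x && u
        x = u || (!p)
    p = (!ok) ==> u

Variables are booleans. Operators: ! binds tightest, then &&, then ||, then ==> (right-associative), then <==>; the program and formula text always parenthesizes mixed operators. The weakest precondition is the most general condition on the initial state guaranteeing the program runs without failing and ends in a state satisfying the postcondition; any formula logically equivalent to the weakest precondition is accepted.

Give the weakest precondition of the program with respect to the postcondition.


Working backward. After the program, u must hold.
Then branch requires ((p && x) ==> u) && ((!(p && x)) ==> (u && (!g))); else branch requires (p ==> u) && ((!p) ==> u).
Before the if: (p ==> (((p && x) ==> u) && ((!(p && x)) ==> (u && (!g))))) && ((!p) ==> ((p ==> u) && ((!p) ==> u)))
Before skip: (p ==> (((p && x) ==> u) && ((!(p && x)) ==> (u && (!g))))) && ((!p) ==> ((p ==> u) && ((!p) ==> u)))
Then branch requires (p ==> (((p && x) ==> ok) && ((!(p && x)) ==> (ok && (!g))))) && ((!p) ==> ((p ==> ok) && ((!p) ==> ok))); else branch requires ((!x) ==> ((p ==> (((p && x) ==> u) && ((!(p && x)) ==> (u && (!g))))) && ((!p) ==> ((p ==> u) && ((!p) ==> u))))) && (x ==> ((p ==> (((p && x) ==> u) && ((!(p && x)) ==> (u && (!g))))) && ((!p) ==> ((p ==> u) && ((!p) ==> u))))).
Before the if: ((u || g) ==> ((p ==> (((p && x) ==> ok) && ((!(p && x)) ==> (ok && (!g))))) && ((!p) ==> ((p ==> ok) && ((!p) ==> ok))))) && ((!(u || g)) ==> (((!x) ==> ((p ==> (((p && x) ==> u) && ((!(p && x)) ==> (u && (!g))))) && ((!p) ==> ((p ==> u) && ((!p) ==> u))))) && (x ==> ((p ==> (((p && x) ==> u) && ((!(p && x)) ==> (u && (!g))))) && ((!p) ==> ((p ==> u) && ((!p) ==> u)))))))
Answer: WP = ((u || g) ==> ((p ==> (((p && x) ==> ok) && ((!(p && x)) ==> (ok && (!g))))) && ((!p) ==> ((p ==> ok) && ((!p) ==> ok))))) && ((!(u || g)) ==> (((!x) ==> ((p ==> (((p && x) ==> u) && ((!(p && x)) ==> (u && (!g))))) && ((!p) ==> ((p ==> u) && ((!p) ==> u))))) && (x ==> ((p ==> (((p && x) ==> u) && ((!(p && x)) ==> (u && (!g))))) && ((!p) ==> ((p ==> u) && ((!p) ==> u)))))))


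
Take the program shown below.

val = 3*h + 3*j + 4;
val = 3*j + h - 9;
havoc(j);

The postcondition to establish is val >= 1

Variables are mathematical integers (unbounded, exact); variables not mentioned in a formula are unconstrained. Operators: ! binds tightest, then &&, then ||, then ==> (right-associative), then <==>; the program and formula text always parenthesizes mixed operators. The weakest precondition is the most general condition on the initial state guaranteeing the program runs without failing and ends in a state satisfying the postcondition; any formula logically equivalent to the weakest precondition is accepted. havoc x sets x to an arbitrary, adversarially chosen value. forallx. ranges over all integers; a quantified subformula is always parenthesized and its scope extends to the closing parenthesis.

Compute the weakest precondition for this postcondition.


Working backward. After the program, val >= 1 must hold.
Before havoc j: val >= 1
Before val := 3*j + h - 9: h + 3*j >= 10
Before val := 3*h + 3*j + 4: h + 3*j >= 10
Answer: WP = h + 3*j >= 10


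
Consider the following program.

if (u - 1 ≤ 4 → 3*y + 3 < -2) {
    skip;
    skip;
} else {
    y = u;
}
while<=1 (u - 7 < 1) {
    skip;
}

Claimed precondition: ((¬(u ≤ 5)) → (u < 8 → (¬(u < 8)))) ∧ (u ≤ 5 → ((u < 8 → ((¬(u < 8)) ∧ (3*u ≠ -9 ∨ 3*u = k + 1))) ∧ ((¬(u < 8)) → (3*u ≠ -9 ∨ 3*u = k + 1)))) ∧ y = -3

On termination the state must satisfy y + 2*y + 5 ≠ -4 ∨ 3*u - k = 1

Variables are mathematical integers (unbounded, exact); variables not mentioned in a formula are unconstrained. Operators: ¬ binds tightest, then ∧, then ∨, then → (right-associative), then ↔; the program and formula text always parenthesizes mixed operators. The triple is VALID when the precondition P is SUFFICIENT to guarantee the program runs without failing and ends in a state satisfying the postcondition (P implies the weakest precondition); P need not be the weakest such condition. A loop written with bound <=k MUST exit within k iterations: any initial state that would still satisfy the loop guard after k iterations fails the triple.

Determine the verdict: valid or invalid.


Working backward. After the program, the postcondition y + 2*y + 5 ≠ -4 ∨ 3*u - k = 1 must hold; in canonical form it is 3*y ≠ -9 ∨ 3*u = k + 1.
Before the loop (bound <=1), unroll the exhaustion recursion (WP_0 = exit-now case; WP_j = one more guarded iteration, up to j = 1):
  WP_0: (¬(u < 8)) ∧ (3*y ≠ -9 ∨ 3*u = k + 1)
  WP_1: (u < 8 → ((¬(u < 8)) ∧ (3*y ≠ -9 ∨ 3*u = k + 1))) ∧ ((¬(u < 8)) → (3*y ≠ -9 ∨ 3*u = k + 1))
So before the loop: (u < 8 → ((¬(u < 8)) ∧ (3*y ≠ -9 ∨ 3*u = k + 1))) ∧ ((¬(u < 8)) → (3*y ≠ -9 ∨ 3*u = k + 1))
Then branch requires (u < 8 → ((¬(u < 8)) ∧ (3*y ≠ -9 ∨ 3*u = k + 1))) ∧ ((¬(u < 8)) → (3*y ≠ -9 ∨ 3*u = k + 1)); else branch requires (u < 8 → ((¬(u < 8)) ∧ (3*u ≠ -9 ∨ 3*u = k + 1))) ∧ ((¬(u < 8)) → (3*u ≠ -9 ∨ 3*u = k + 1)).
Before the if: ((u ≤ 5 → 3*y < -5) → ((u < 8 → ((¬(u < 8)) ∧ (3*y ≠ -9 ∨ 3*u = k + 1))) ∧ ((¬(u < 8)) → (3*y ≠ -9 ∨ 3*u = k + 1)))) ∧ ((¬(u ≤ 5 → 3*y < -5)) → ((u < 8 → ((¬(u < 8)) ∧ (3*u ≠ -9 ∨ 3*u = k + 1))) ∧ ((¬(u < 8)) → (3*u ≠ -9 ∨ 3*u = k + 1))))
The weakest precondition is ((u ≤ 5 → 3*y < -5) → ((u < 8 → ((¬(u < 8)) ∧ (3*y ≠ -9 ∨ 3*u = k + 1))) ∧ ((¬(u < 8)) → (3*y ≠ -9 ∨ 3*u = k + 1)))) ∧ ((¬(u ≤ 5 → 3*y < -5)) → ((u < 8 → ((¬(u < 8)) ∧ (3*u ≠ -9 ∨ 3*u = k + 1))) ∧ ((¬(u < 8)) → (3*u ≠ -9 ∨ 3*u = k + 1)))).
Check whether ((¬(u ≤ 5)) → (u < 8 → (¬(u < 8)))) ∧ (u ≤ 5 → ((u < 8 → ((¬(u < 8)) ∧ (3*u ≠ -9 ∨ 3*u = k + 1))) ∧ ((¬(u < 8)) → (3*u ≠ -9 ∨ 3*u = k + 1)))) ∧ y = -3 implies it.
Countermodel: at the initial state k = 24, u = 8, y = -3, the precondition holds but the weakest precondition fails.
Answer: invalid


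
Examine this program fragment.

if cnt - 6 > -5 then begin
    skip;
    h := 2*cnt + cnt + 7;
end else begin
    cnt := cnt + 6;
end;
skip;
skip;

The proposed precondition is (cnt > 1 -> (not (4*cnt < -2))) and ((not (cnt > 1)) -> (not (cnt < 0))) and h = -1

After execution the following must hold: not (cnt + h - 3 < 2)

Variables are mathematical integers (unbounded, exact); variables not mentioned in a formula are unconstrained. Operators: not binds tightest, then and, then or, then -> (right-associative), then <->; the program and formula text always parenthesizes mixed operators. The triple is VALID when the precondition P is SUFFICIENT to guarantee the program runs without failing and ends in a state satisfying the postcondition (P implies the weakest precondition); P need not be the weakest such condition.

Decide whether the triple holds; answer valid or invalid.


Working backward. After the program, the postcondition not (cnt + h - 3 < 2) must hold; in canonical form it is not (cnt + h < 5).
Before skip: not (cnt + h < 5)
Before skip: not (cnt + h < 5)
Then branch requires not (4*cnt < -2); else branch requires not (cnt + h < -1).
Before the if: (cnt > 1 -> (not (4*cnt < -2))) and ((not (cnt > 1)) -> (not (cnt + h < -1)))
The weakest precondition is (cnt > 1 -> (not (4*cnt < -2))) and ((not (cnt > 1)) -> (not (cnt + h < -1))).
Check whether (cnt > 1 -> (not (4*cnt < -2))) and ((not (cnt > 1)) -> (not (cnt < 0))) and h = -1 implies it.
Every state satisfying the precondition satisfies the weakest precondition: the implication holds.
Answer: valid


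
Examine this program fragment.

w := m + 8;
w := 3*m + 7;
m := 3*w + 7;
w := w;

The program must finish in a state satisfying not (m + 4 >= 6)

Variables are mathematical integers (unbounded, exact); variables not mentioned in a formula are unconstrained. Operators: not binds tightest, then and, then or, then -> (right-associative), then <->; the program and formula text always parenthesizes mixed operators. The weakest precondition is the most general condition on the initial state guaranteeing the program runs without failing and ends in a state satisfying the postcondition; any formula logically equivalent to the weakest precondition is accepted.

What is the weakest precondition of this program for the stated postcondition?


Working backward. After the program, the postcondition not (m + 4 >= 6) must hold; in canonical form it is not (m >= 2).
Before w := w: not (m >= 2)
Before m := 3*w + 7: not (3*w >= -5)
Before w := 3*m + 7: not (9*m >= -26)
Before w := m + 8: not (9*m >= -26)
Answer: WP = not (9*m >= -26)


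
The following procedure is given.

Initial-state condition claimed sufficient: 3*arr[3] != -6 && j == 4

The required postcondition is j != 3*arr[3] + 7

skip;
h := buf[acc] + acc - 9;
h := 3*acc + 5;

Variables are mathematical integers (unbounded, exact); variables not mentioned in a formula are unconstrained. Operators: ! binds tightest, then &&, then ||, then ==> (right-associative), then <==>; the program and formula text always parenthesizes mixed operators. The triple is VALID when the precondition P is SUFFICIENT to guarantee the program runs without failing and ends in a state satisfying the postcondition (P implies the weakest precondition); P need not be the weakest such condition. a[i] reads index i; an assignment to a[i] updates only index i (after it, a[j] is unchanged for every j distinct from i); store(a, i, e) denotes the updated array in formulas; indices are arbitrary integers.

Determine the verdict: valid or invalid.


Working backward. After the program, j != 3*arr[3] + 7 must hold.
Before h := 3*acc + 5: j != 3*arr[3] + 7
Before h := buf[acc] + acc - 9: j != 3*arr[3] + 7
Before skip: j != 3*arr[3] + 7
The weakest precondition is j != 3*arr[3] + 7.
Check whether 3*arr[3] != -6 && j == 4 implies it.
Countermodel: at the initial state arr = {[3] = -1, elsewhere -1}, j = 4, the precondition holds but the weakest precondition fails.
Answer: invalid


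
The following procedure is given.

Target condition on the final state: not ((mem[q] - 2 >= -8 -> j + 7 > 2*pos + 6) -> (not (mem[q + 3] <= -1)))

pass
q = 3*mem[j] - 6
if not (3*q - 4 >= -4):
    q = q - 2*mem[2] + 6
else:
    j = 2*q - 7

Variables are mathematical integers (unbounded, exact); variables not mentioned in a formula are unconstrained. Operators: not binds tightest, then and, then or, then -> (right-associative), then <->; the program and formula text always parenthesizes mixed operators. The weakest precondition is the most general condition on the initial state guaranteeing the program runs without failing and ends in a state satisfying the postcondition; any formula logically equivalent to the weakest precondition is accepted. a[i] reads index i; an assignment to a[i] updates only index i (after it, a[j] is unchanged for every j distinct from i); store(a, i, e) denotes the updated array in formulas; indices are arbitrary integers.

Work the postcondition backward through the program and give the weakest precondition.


Working backward. After the program, the postcondition not ((mem[q] - 2 >= -8 -> j + 7 > 2*pos + 6) -> (not (mem[q + 3] <= -1))) must hold; in canonical form it is not ((mem[q] >= -6 -> j > 2*pos - 1) -> (not (mem[q + 3] <= -1))).
Then branch requires not ((mem[-2*mem[2] + q + 6] >= -6 -> j > 2*pos - 1) -> (not (mem[-2*mem[2] + q + 9] <= -1))); else branch requires not ((mem[q] >= -6 -> 2*q > 2*pos + 6) -> (not (mem[q + 3] <= -1))).
Before the if: ((not (3*q >= 0)) -> (not ((mem[-2*mem[2] + q + 6] >= -6 -> j > 2*pos - 1) -> (not (mem[-2*mem[2] + q + 9] <= -1))))) and (3*q >= 0 -> (not ((mem[q] >= -6 -> 2*q > 2*pos + 6) -> (not (mem[q + 3] <= -1)))))
Before q := 3*mem[j] - 6: ((not (9*mem[j] >= 18)) -> (not ((mem[-2*mem[2] + 3*mem[j]] >= -6 -> j > 2*pos - 1) -> (not (mem[-2*mem[2] + 3*mem[j] + 3] <= -1))))) and (9*mem[j] >= 18 -> (not ((mem[3*mem[j] - 6] >= -6 -> 6*mem[j] > 2*pos + 18) -> (not (mem[3*mem[j] - 3] <= -1)))))
Before skip: ((not (9*mem[j] >= 18)) -> (not ((mem[-2*mem[2] + 3*mem[j]] >= -6 -> j > 2*pos - 1) -> (not (mem[-2*mem[2] + 3*mem[j] + 3] <= -1))))) and (9*mem[j] >= 18 -> (not ((mem[3*mem[j] - 6] >= -6 -> 6*mem[j] > 2*pos + 18) -> (not (mem[3*mem[j] - 3] <= -1)))))
Answer: WP = ((not (9*mem[j] >= 18)) -> (not ((mem[-2*mem[2] + 3*mem[j]] >= -6 -> j > 2*pos - 1) -> (not (mem[-2*mem[2] + 3*mem[j] + 3] <= -1))))) and (9*mem[j] >= 18 -> (not ((mem[3*mem[j] - 6] >= -6 -> 6*mem[j] > 2*pos + 18) -> (not (mem[3*mem[j] - 3] <= -1)))))


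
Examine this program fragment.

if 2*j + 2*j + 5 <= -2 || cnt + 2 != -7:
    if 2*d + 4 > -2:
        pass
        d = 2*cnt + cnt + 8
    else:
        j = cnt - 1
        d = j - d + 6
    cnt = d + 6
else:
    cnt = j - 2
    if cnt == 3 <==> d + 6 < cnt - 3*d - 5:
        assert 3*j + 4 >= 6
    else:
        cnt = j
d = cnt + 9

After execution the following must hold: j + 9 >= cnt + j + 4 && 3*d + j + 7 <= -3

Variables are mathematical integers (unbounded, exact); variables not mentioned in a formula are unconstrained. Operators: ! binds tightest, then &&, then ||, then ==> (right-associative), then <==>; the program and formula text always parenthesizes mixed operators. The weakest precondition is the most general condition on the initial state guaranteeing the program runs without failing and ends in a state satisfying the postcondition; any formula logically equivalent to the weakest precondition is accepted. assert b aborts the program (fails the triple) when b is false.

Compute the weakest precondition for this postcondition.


Working backward. After the program, the postcondition j + 9 >= cnt + j + 4 && 3*d + j + 7 <= -3 must hold; in canonical form it is cnt <= 5 && 3*d + j <= -10.
Before d := cnt + 9: cnt <= 5 && 3*cnt + j <= -37
Then branch requires (2*d > -6 ==> (3*cnt <= -9 && 9*cnt + j <= -79)) && ((!(2*d > -6)) ==> (cnt <= d - 6 && 4*cnt <= 3*d - 69)); else branch requires ((j == 5 <==> 4*d < j - 13) ==> (3*j >= 2 && j <= 7 && 4*j <= -31)) && ((!(j == 5 <==> 4*d < j - 13)) ==> (j <= 5 && 4*j <= -37)).
Before the if: ((4*j <= -7 || cnt != -9) ==> ((2*d > -6 ==> (3*cnt <= -9 && 9*cnt + j <= -79)) && ((!(2*d > -6)) ==> (cnt <= d - 6 && 4*cnt <= 3*d - 69)))) && ((!(4*j <= -7 || cnt != -9)) ==> (((j == 5 <==> 4*d < j - 13) ==> (3*j >= 2 && j <= 7 && 4*j <= -31)) && ((!(j == 5 <==> 4*d < j - 13)) ==> (j <= 5 && 4*j <= -37))))
Answer: WP = ((4*j <= -7 || cnt != -9) ==> ((2*d > -6 ==> (3*cnt <= -9 && 9*cnt + j <= -79)) && ((!(2*d > -6)) ==> (cnt <= d - 6 && 4*cnt <= 3*d - 69)))) && ((!(4*j <= -7 || cnt != -9)) ==> (((j == 5 <==> 4*d < j - 13) ==> (3*j >= 2 && j <= 7 && 4*j <= -31)) && ((!(j == 5 <==> 4*d < j - 13)) ==> (j <= 5 && 4*j <= -37))))


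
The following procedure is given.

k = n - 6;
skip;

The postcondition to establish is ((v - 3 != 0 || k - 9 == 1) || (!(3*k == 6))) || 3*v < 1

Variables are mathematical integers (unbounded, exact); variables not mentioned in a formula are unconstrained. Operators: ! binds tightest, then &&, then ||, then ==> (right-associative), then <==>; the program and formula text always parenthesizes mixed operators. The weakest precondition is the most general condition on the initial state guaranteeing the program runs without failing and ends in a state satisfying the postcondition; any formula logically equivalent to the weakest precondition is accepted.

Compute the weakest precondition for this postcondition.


Working backward. After the program, the postcondition ((v - 3 != 0 || k - 9 == 1) || (!(3*k == 6))) || 3*v < 1 must hold; in canonical form it is v != 3 || k == 10 || (!(3*k == 6)) || 3*v < 1.
Before skip: v != 3 || k == 10 || (!(3*k == 6)) || 3*v < 1
Before k := n - 6: v != 3 || n == 16 || (!(3*n == 24)) || 3*v < 1
Answer: WP = v != 3 || n == 16 || (!(3*n == 24)) || 3*v < 1


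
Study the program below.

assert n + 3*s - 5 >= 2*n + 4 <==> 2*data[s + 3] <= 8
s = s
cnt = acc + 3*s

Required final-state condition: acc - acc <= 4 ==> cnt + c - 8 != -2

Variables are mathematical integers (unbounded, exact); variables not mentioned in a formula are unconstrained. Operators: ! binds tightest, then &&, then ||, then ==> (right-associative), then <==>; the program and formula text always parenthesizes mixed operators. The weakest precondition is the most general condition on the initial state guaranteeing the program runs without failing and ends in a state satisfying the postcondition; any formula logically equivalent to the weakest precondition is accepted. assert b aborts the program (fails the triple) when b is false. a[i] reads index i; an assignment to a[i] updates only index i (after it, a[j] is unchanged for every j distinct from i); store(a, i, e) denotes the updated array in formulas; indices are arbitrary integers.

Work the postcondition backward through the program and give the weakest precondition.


Working backward. After the program, the postcondition acc - acc <= 4 ==> cnt + c - 8 != -2 must hold; in canonical form it is c + cnt != 6.
Before cnt := acc + 3*s: acc + c + 3*s != 6
Before s := s: acc + c + 3*s != 6
Before assert n + 3*s - 5 >= 2*n + 4 <==> 2*data[s + 3] <= 8: (3*s >= n + 9 <==> 2*data[s + 3] <= 8) && acc + c + 3*s != 6
Answer: WP = (3*s >= n + 9 <==> 2*data[s + 3] <= 8) && acc + c + 3*s != 6
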